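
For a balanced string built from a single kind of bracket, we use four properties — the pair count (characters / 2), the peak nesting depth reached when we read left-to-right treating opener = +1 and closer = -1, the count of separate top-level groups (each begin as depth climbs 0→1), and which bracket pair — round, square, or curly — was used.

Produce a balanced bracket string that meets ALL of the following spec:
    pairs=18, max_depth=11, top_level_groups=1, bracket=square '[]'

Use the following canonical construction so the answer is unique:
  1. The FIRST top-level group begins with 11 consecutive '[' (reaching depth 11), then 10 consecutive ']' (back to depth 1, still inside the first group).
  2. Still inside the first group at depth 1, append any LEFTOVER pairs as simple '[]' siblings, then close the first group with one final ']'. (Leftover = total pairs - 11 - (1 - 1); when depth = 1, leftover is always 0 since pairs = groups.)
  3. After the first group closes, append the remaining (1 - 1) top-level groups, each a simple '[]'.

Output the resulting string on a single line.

Spec: pairs=18 depth=11 groups=1
Leftover pairs = 18 - 11 - (1-1) = 7
First group: deep chain of depth 11 + 7 sibling pairs
Remaining 0 groups: simple '[]' each

Answer: [[[[[[[[[[[]]]]]]]]]][][][][][][][]]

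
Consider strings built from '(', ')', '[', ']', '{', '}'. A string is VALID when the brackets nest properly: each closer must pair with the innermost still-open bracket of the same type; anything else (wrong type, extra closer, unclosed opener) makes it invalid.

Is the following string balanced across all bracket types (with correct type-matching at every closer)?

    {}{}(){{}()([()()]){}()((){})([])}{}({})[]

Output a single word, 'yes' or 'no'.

Answer: yes

Derivation:
pos 0: push '{'; stack = {
pos 1: '}' matches '{'; pop; stack = (empty)
pos 2: push '{'; stack = {
pos 3: '}' matches '{'; pop; stack = (empty)
pos 4: push '('; stack = (
pos 5: ')' matches '('; pop; stack = (empty)
pos 6: push '{'; stack = {
pos 7: push '{'; stack = {{
pos 8: '}' matches '{'; pop; stack = {
pos 9: push '('; stack = {(
pos 10: ')' matches '('; pop; stack = {
pos 11: push '('; stack = {(
pos 12: push '['; stack = {([
pos 13: push '('; stack = {([(
pos 14: ')' matches '('; pop; stack = {([
pos 15: push '('; stack = {([(
pos 16: ')' matches '('; pop; stack = {([
pos 17: ']' matches '['; pop; stack = {(
pos 18: ')' matches '('; pop; stack = {
pos 19: push '{'; stack = {{
pos 20: '}' matches '{'; pop; stack = {
pos 21: push '('; stack = {(
pos 22: ')' matches '('; pop; stack = {
pos 23: push '('; stack = {(
pos 24: push '('; stack = {((
pos 25: ')' matches '('; pop; stack = {(
pos 26: push '{'; stack = {({
pos 27: '}' matches '{'; pop; stack = {(
pos 28: ')' matches '('; pop; stack = {
pos 29: push '('; stack = {(
pos 30: push '['; stack = {([
pos 31: ']' matches '['; pop; stack = {(
pos 32: ')' matches '('; pop; stack = {
pos 33: '}' matches '{'; pop; stack = (empty)
pos 34: push '{'; stack = {
pos 35: '}' matches '{'; pop; stack = (empty)
pos 36: push '('; stack = (
pos 37: push '{'; stack = ({
pos 38: '}' matches '{'; pop; stack = (
pos 39: ')' matches '('; pop; stack = (empty)
pos 40: push '['; stack = [
pos 41: ']' matches '['; pop; stack = (empty)
end: stack empty → VALID
Verdict: properly nested → yes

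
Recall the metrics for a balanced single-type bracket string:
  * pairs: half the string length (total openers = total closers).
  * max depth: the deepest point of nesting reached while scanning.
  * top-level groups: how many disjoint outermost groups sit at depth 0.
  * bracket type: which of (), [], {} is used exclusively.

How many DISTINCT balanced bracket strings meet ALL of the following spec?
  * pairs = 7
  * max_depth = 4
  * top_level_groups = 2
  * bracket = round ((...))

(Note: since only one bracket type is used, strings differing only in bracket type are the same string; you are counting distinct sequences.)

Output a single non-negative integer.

Spec: pairs=7 depth=4 groups=2
Count(depth <= 4) = 114
Count(depth <= 3) = 64
Count(depth == 4) = 114 - 64 = 50

Answer: 50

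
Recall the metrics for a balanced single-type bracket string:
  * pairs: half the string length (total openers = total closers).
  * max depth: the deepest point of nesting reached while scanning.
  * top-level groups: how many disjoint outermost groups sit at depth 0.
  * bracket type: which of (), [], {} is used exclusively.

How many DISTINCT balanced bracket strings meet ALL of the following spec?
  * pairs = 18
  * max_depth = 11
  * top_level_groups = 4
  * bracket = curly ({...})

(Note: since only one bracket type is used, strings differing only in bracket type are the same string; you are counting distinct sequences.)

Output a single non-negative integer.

Spec: pairs=18 depth=11 groups=4
Count(depth <= 11) = 58915066
Count(depth <= 10) = 58837690
Count(depth == 11) = 58915066 - 58837690 = 77376

Answer: 77376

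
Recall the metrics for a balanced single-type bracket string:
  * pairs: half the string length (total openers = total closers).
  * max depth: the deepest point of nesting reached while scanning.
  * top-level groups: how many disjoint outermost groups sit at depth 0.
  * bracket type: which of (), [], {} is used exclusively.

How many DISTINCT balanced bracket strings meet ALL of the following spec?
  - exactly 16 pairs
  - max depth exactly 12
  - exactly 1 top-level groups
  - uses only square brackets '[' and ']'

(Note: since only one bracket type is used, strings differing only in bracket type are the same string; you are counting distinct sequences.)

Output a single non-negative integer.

Spec: pairs=16 depth=12 groups=1
Count(depth <= 12) = 9691625
Count(depth <= 11) = 9675125
Count(depth == 12) = 9691625 - 9675125 = 16500

Answer: 16500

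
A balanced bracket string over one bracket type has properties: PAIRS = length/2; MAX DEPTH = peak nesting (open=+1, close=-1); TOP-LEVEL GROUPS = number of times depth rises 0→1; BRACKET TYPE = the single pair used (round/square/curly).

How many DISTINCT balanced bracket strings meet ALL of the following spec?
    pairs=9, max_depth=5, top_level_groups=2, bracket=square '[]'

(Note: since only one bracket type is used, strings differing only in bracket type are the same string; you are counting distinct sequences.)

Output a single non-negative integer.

Answer: 368

Derivation:
Spec: pairs=9 depth=5 groups=2
Count(depth <= 5) = 1278
Count(depth <= 4) = 910
Count(depth == 5) = 1278 - 910 = 368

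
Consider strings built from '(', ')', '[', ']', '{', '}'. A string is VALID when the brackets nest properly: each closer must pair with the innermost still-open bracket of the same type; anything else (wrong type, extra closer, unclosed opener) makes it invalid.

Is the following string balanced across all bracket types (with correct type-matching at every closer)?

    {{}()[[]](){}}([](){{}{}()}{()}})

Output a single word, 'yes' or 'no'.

pos 0: push '{'; stack = {
pos 1: push '{'; stack = {{
pos 2: '}' matches '{'; pop; stack = {
pos 3: push '('; stack = {(
pos 4: ')' matches '('; pop; stack = {
pos 5: push '['; stack = {[
pos 6: push '['; stack = {[[
pos 7: ']' matches '['; pop; stack = {[
pos 8: ']' matches '['; pop; stack = {
pos 9: push '('; stack = {(
pos 10: ')' matches '('; pop; stack = {
pos 11: push '{'; stack = {{
pos 12: '}' matches '{'; pop; stack = {
pos 13: '}' matches '{'; pop; stack = (empty)
pos 14: push '('; stack = (
pos 15: push '['; stack = ([
pos 16: ']' matches '['; pop; stack = (
pos 17: push '('; stack = ((
pos 18: ')' matches '('; pop; stack = (
pos 19: push '{'; stack = ({
pos 20: push '{'; stack = ({{
pos 21: '}' matches '{'; pop; stack = ({
pos 22: push '{'; stack = ({{
pos 23: '}' matches '{'; pop; stack = ({
pos 24: push '('; stack = ({(
pos 25: ')' matches '('; pop; stack = ({
pos 26: '}' matches '{'; pop; stack = (
pos 27: push '{'; stack = ({
pos 28: push '('; stack = ({(
pos 29: ')' matches '('; pop; stack = ({
pos 30: '}' matches '{'; pop; stack = (
pos 31: saw closer '}' but top of stack is '(' (expected ')') → INVALID
Verdict: type mismatch at position 31: '}' closes '(' → no

Answer: no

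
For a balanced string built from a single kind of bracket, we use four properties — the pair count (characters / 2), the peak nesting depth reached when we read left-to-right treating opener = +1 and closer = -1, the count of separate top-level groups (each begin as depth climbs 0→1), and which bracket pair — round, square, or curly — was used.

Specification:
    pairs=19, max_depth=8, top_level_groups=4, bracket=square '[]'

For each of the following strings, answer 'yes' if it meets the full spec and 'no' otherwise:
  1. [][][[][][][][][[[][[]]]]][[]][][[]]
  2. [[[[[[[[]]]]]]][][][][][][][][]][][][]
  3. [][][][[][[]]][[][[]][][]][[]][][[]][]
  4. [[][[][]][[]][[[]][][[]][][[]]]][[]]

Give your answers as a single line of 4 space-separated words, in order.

Answer: no yes no no

Derivation:
String 1 '[][][[][][][][][[[][[]]]]][[]][][[]]': depth seq [1 0 1 0 1 2 1 2 1 2 1 2 1 2 1 2 3 4 3 4 5 4 3 2 1 0 1 2 1 0 1 0 1 2 1 0]
  -> pairs=18 depth=5 groups=6 -> no
String 2 '[[[[[[[[]]]]]]][][][][][][][][]][][][]': depth seq [1 2 3 4 5 6 7 8 7 6 5 4 3 2 1 2 1 2 1 2 1 2 1 2 1 2 1 2 1 2 1 0 1 0 1 0 1 0]
  -> pairs=19 depth=8 groups=4 -> yes
String 3 '[][][][[][[]]][[][[]][][]][[]][][[]][]': depth seq [1 0 1 0 1 0 1 2 1 2 3 2 1 0 1 2 1 2 3 2 1 2 1 2 1 0 1 2 1 0 1 0 1 2 1 0 1 0]
  -> pairs=19 depth=3 groups=9 -> no
String 4 '[[][[][]][[]][[[]][][[]][][[]]]][[]]': depth seq [1 2 1 2 3 2 3 2 1 2 3 2 1 2 3 4 3 2 3 2 3 4 3 2 3 2 3 4 3 2 1 0 1 2 1 0]
  -> pairs=18 depth=4 groups=2 -> no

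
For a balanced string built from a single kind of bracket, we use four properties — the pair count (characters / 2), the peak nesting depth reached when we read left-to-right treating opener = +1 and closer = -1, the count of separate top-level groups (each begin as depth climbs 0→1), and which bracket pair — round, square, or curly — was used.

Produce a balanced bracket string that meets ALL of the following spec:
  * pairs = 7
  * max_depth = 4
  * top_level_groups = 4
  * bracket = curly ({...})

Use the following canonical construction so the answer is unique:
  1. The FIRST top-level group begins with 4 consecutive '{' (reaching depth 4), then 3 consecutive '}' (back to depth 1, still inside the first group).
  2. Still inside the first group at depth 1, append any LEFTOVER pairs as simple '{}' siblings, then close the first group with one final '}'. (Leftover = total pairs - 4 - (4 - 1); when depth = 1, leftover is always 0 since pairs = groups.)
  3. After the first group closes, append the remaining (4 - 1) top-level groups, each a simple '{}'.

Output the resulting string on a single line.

Spec: pairs=7 depth=4 groups=4
Leftover pairs = 7 - 4 - (4-1) = 0
First group: deep chain of depth 4 + 0 sibling pairs
Remaining 3 groups: simple '{}' each

Answer: {{{{}}}}{}{}{}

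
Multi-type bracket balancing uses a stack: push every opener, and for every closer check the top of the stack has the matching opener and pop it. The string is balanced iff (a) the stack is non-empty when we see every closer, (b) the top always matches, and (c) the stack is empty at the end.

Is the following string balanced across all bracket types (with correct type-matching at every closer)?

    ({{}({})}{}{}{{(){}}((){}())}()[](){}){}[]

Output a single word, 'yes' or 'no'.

Answer: yes

Derivation:
pos 0: push '('; stack = (
pos 1: push '{'; stack = ({
pos 2: push '{'; stack = ({{
pos 3: '}' matches '{'; pop; stack = ({
pos 4: push '('; stack = ({(
pos 5: push '{'; stack = ({({
pos 6: '}' matches '{'; pop; stack = ({(
pos 7: ')' matches '('; pop; stack = ({
pos 8: '}' matches '{'; pop; stack = (
pos 9: push '{'; stack = ({
pos 10: '}' matches '{'; pop; stack = (
pos 11: push '{'; stack = ({
pos 12: '}' matches '{'; pop; stack = (
pos 13: push '{'; stack = ({
pos 14: push '{'; stack = ({{
pos 15: push '('; stack = ({{(
pos 16: ')' matches '('; pop; stack = ({{
pos 17: push '{'; stack = ({{{
pos 18: '}' matches '{'; pop; stack = ({{
pos 19: '}' matches '{'; pop; stack = ({
pos 20: push '('; stack = ({(
pos 21: push '('; stack = ({((
pos 22: ')' matches '('; pop; stack = ({(
pos 23: push '{'; stack = ({({
pos 24: '}' matches '{'; pop; stack = ({(
pos 25: push '('; stack = ({((
pos 26: ')' matches '('; pop; stack = ({(
pos 27: ')' matches '('; pop; stack = ({
pos 28: '}' matches '{'; pop; stack = (
pos 29: push '('; stack = ((
pos 30: ')' matches '('; pop; stack = (
pos 31: push '['; stack = ([
pos 32: ']' matches '['; pop; stack = (
pos 33: push '('; stack = ((
pos 34: ')' matches '('; pop; stack = (
pos 35: push '{'; stack = ({
pos 36: '}' matches '{'; pop; stack = (
pos 37: ')' matches '('; pop; stack = (empty)
pos 38: push '{'; stack = {
pos 39: '}' matches '{'; pop; stack = (empty)
pos 40: push '['; stack = [
pos 41: ']' matches '['; pop; stack = (empty)
end: stack empty → VALID
Verdict: properly nested → yes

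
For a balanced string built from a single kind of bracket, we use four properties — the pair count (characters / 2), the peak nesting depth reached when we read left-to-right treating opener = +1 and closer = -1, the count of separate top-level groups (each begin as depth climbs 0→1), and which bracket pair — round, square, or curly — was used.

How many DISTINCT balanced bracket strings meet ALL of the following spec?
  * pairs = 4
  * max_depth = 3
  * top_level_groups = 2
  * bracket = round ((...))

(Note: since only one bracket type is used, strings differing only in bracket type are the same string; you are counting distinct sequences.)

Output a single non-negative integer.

Answer: 2

Derivation:
Spec: pairs=4 depth=3 groups=2
Count(depth <= 3) = 5
Count(depth <= 2) = 3
Count(depth == 3) = 5 - 3 = 2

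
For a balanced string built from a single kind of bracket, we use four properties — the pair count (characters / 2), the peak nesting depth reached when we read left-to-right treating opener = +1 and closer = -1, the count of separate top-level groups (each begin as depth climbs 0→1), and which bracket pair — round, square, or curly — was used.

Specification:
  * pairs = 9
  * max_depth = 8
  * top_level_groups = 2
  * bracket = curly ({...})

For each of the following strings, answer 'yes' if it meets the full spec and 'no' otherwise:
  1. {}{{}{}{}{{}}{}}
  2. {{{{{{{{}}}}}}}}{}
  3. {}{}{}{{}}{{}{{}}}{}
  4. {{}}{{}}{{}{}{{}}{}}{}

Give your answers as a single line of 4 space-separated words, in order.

Answer: no yes no no

Derivation:
String 1 '{}{{}{}{}{{}}{}}': depth seq [1 0 1 2 1 2 1 2 1 2 3 2 1 2 1 0]
  -> pairs=8 depth=3 groups=2 -> no
String 2 '{{{{{{{{}}}}}}}}{}': depth seq [1 2 3 4 5 6 7 8 7 6 5 4 3 2 1 0 1 0]
  -> pairs=9 depth=8 groups=2 -> yes
String 3 '{}{}{}{{}}{{}{{}}}{}': depth seq [1 0 1 0 1 0 1 2 1 0 1 2 1 2 3 2 1 0 1 0]
  -> pairs=10 depth=3 groups=6 -> no
String 4 '{{}}{{}}{{}{}{{}}{}}{}': depth seq [1 2 1 0 1 2 1 0 1 2 1 2 1 2 3 2 1 2 1 0 1 0]
  -> pairs=11 depth=3 groups=4 -> no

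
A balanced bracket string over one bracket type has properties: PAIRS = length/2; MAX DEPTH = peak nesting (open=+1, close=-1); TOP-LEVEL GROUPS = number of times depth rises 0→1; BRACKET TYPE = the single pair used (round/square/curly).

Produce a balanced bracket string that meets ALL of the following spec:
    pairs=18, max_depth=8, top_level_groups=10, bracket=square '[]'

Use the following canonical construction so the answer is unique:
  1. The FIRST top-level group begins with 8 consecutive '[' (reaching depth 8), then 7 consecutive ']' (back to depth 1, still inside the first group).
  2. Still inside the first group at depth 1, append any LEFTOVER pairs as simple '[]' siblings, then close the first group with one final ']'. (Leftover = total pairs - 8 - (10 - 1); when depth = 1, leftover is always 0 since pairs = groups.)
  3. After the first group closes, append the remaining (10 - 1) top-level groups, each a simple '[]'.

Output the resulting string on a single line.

Answer: [[[[[[[[]]]]]]][]][][][][][][][][][]

Derivation:
Spec: pairs=18 depth=8 groups=10
Leftover pairs = 18 - 8 - (10-1) = 1
First group: deep chain of depth 8 + 1 sibling pairs
Remaining 9 groups: simple '[]' each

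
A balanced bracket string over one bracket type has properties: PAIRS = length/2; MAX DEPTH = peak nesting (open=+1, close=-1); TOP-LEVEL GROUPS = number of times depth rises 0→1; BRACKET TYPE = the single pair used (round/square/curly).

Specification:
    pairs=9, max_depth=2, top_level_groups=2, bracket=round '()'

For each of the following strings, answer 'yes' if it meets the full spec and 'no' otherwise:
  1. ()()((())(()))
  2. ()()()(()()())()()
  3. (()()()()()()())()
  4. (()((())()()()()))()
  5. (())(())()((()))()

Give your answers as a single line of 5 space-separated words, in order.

String 1 '()()((())(()))': depth seq [1 0 1 0 1 2 3 2 1 2 3 2 1 0]
  -> pairs=7 depth=3 groups=3 -> no
String 2 '()()()(()()())()()': depth seq [1 0 1 0 1 0 1 2 1 2 1 2 1 0 1 0 1 0]
  -> pairs=9 depth=2 groups=6 -> no
String 3 '(()()()()()()())()': depth seq [1 2 1 2 1 2 1 2 1 2 1 2 1 2 1 0 1 0]
  -> pairs=9 depth=2 groups=2 -> yes
String 4 '(()((())()()()()))()': depth seq [1 2 1 2 3 4 3 2 3 2 3 2 3 2 3 2 1 0 1 0]
  -> pairs=10 depth=4 groups=2 -> no
String 5 '(())(())()((()))()': depth seq [1 2 1 0 1 2 1 0 1 0 1 2 3 2 1 0 1 0]
  -> pairs=9 depth=3 groups=5 -> no

Answer: no no yes no no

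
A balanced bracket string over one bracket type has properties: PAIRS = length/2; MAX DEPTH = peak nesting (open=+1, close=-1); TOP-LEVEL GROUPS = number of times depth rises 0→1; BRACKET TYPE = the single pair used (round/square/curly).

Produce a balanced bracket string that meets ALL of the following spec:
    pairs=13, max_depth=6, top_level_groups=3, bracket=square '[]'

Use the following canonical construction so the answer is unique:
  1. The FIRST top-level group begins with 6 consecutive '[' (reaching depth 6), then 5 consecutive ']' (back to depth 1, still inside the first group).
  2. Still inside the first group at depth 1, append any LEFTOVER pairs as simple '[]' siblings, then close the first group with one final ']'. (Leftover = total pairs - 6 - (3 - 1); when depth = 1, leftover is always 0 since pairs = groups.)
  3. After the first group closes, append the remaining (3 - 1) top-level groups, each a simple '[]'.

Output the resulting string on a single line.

Answer: [[[[[[]]]]][][][][][]][][]

Derivation:
Spec: pairs=13 depth=6 groups=3
Leftover pairs = 13 - 6 - (3-1) = 5
First group: deep chain of depth 6 + 5 sibling pairs
Remaining 2 groups: simple '[]' each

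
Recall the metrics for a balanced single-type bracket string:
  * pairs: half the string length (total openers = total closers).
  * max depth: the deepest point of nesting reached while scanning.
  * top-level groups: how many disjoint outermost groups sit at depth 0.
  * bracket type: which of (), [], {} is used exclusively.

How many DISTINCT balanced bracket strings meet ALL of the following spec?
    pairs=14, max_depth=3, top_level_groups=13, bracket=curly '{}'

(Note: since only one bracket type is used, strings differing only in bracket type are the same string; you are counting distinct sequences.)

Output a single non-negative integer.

Spec: pairs=14 depth=3 groups=13
Count(depth <= 3) = 13
Count(depth <= 2) = 13
Count(depth == 3) = 13 - 13 = 0

Answer: 0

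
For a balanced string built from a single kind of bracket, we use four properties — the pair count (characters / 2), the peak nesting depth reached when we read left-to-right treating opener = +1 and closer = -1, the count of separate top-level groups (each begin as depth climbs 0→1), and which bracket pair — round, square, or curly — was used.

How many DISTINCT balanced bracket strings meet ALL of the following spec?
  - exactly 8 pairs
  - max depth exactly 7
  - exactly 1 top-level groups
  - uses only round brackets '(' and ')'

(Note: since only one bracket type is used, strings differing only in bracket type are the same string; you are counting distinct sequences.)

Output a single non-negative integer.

Answer: 11

Derivation:
Spec: pairs=8 depth=7 groups=1
Count(depth <= 7) = 428
Count(depth <= 6) = 417
Count(depth == 7) = 428 - 417 = 11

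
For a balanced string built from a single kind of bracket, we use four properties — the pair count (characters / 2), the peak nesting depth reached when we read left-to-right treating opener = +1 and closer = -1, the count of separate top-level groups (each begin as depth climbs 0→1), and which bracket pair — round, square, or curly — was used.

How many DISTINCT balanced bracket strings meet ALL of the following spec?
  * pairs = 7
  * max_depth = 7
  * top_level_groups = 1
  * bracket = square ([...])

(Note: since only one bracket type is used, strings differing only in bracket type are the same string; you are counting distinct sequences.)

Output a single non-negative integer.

Answer: 1

Derivation:
Spec: pairs=7 depth=7 groups=1
Count(depth <= 7) = 132
Count(depth <= 6) = 131
Count(depth == 7) = 132 - 131 = 1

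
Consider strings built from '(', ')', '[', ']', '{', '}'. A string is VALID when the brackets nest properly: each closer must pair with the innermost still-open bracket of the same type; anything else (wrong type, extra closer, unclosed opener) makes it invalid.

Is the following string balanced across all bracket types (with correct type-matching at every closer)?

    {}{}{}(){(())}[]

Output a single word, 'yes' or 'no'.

Answer: yes

Derivation:
pos 0: push '{'; stack = {
pos 1: '}' matches '{'; pop; stack = (empty)
pos 2: push '{'; stack = {
pos 3: '}' matches '{'; pop; stack = (empty)
pos 4: push '{'; stack = {
pos 5: '}' matches '{'; pop; stack = (empty)
pos 6: push '('; stack = (
pos 7: ')' matches '('; pop; stack = (empty)
pos 8: push '{'; stack = {
pos 9: push '('; stack = {(
pos 10: push '('; stack = {((
pos 11: ')' matches '('; pop; stack = {(
pos 12: ')' matches '('; pop; stack = {
pos 13: '}' matches '{'; pop; stack = (empty)
pos 14: push '['; stack = [
pos 15: ']' matches '['; pop; stack = (empty)
end: stack empty → VALID
Verdict: properly nested → yes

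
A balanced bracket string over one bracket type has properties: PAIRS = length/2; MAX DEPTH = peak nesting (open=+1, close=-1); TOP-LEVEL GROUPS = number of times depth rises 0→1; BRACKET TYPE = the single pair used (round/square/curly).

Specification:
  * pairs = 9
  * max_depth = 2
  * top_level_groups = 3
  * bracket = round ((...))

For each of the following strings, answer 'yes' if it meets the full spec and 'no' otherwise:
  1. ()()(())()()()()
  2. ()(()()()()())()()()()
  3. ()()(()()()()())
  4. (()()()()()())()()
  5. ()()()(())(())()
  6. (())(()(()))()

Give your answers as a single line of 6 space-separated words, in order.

Answer: no no no yes no no

Derivation:
String 1 '()()(())()()()()': depth seq [1 0 1 0 1 2 1 0 1 0 1 0 1 0 1 0]
  -> pairs=8 depth=2 groups=7 -> no
String 2 '()(()()()()())()()()()': depth seq [1 0 1 2 1 2 1 2 1 2 1 2 1 0 1 0 1 0 1 0 1 0]
  -> pairs=11 depth=2 groups=6 -> no
String 3 '()()(()()()()())': depth seq [1 0 1 0 1 2 1 2 1 2 1 2 1 2 1 0]
  -> pairs=8 depth=2 groups=3 -> no
String 4 '(()()()()()())()()': depth seq [1 2 1 2 1 2 1 2 1 2 1 2 1 0 1 0 1 0]
  -> pairs=9 depth=2 groups=3 -> yes
String 5 '()()()(())(())()': depth seq [1 0 1 0 1 0 1 2 1 0 1 2 1 0 1 0]
  -> pairs=8 depth=2 groups=6 -> no
String 6 '(())(()(()))()': depth seq [1 2 1 0 1 2 1 2 3 2 1 0 1 0]
  -> pairs=7 depth=3 groups=3 -> no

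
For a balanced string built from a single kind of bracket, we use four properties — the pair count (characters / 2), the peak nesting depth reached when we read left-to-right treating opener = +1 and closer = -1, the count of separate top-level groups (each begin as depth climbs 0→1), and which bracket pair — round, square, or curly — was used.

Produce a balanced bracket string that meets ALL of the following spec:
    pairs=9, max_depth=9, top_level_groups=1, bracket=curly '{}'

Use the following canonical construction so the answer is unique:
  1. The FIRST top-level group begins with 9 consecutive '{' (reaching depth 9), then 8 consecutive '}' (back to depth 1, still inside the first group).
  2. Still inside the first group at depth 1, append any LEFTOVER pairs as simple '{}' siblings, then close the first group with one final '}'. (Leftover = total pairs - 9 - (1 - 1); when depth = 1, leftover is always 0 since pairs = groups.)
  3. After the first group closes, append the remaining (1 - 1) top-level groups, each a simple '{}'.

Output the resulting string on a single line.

Answer: {{{{{{{{{}}}}}}}}}

Derivation:
Spec: pairs=9 depth=9 groups=1
Leftover pairs = 9 - 9 - (1-1) = 0
First group: deep chain of depth 9 + 0 sibling pairs
Remaining 0 groups: simple '{}' each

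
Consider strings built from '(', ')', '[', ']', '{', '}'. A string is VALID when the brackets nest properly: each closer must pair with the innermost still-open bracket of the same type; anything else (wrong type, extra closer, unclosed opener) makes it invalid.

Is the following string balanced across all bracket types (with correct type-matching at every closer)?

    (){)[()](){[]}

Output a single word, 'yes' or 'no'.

Answer: no

Derivation:
pos 0: push '('; stack = (
pos 1: ')' matches '('; pop; stack = (empty)
pos 2: push '{'; stack = {
pos 3: saw closer ')' but top of stack is '{' (expected '}') → INVALID
Verdict: type mismatch at position 3: ')' closes '{' → no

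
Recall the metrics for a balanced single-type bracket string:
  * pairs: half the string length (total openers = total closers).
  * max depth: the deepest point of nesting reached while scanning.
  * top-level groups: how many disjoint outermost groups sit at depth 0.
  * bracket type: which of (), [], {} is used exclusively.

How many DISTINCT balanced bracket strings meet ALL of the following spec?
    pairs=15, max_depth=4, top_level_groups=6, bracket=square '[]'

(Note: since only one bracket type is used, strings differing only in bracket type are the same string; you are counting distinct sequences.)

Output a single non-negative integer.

Answer: 134126

Derivation:
Spec: pairs=15 depth=4 groups=6
Count(depth <= 4) = 220910
Count(depth <= 3) = 86784
Count(depth == 4) = 220910 - 86784 = 134126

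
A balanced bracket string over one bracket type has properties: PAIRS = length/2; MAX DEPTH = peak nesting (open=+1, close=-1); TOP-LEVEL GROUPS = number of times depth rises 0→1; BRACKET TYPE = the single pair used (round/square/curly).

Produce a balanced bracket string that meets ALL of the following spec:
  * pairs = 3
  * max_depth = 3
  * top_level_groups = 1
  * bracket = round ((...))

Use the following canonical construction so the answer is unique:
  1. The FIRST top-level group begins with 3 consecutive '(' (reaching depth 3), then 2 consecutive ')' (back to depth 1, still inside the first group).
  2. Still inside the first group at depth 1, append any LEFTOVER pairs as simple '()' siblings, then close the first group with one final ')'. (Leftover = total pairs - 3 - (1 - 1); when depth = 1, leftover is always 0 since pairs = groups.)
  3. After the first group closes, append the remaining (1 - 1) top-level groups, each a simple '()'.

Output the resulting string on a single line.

Answer: ((()))

Derivation:
Spec: pairs=3 depth=3 groups=1
Leftover pairs = 3 - 3 - (1-1) = 0
First group: deep chain of depth 3 + 0 sibling pairs
Remaining 0 groups: simple '()' each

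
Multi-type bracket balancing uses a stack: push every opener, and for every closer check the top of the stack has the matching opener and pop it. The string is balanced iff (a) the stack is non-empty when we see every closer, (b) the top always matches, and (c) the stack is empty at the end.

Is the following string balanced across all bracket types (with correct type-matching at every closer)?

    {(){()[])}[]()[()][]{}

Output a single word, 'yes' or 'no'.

pos 0: push '{'; stack = {
pos 1: push '('; stack = {(
pos 2: ')' matches '('; pop; stack = {
pos 3: push '{'; stack = {{
pos 4: push '('; stack = {{(
pos 5: ')' matches '('; pop; stack = {{
pos 6: push '['; stack = {{[
pos 7: ']' matches '['; pop; stack = {{
pos 8: saw closer ')' but top of stack is '{' (expected '}') → INVALID
Verdict: type mismatch at position 8: ')' closes '{' → no

Answer: no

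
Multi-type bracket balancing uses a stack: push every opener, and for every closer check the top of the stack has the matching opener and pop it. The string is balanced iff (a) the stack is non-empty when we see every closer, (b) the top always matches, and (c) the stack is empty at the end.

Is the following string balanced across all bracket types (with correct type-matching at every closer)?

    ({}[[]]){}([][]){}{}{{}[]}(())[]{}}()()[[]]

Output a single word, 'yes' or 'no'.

Answer: no

Derivation:
pos 0: push '('; stack = (
pos 1: push '{'; stack = ({
pos 2: '}' matches '{'; pop; stack = (
pos 3: push '['; stack = ([
pos 4: push '['; stack = ([[
pos 5: ']' matches '['; pop; stack = ([
pos 6: ']' matches '['; pop; stack = (
pos 7: ')' matches '('; pop; stack = (empty)
pos 8: push '{'; stack = {
pos 9: '}' matches '{'; pop; stack = (empty)
pos 10: push '('; stack = (
pos 11: push '['; stack = ([
pos 12: ']' matches '['; pop; stack = (
pos 13: push '['; stack = ([
pos 14: ']' matches '['; pop; stack = (
pos 15: ')' matches '('; pop; stack = (empty)
pos 16: push '{'; stack = {
pos 17: '}' matches '{'; pop; stack = (empty)
pos 18: push '{'; stack = {
pos 19: '}' matches '{'; pop; stack = (empty)
pos 20: push '{'; stack = {
pos 21: push '{'; stack = {{
pos 22: '}' matches '{'; pop; stack = {
pos 23: push '['; stack = {[
pos 24: ']' matches '['; pop; stack = {
pos 25: '}' matches '{'; pop; stack = (empty)
pos 26: push '('; stack = (
pos 27: push '('; stack = ((
pos 28: ')' matches '('; pop; stack = (
pos 29: ')' matches '('; pop; stack = (empty)
pos 30: push '['; stack = [
pos 31: ']' matches '['; pop; stack = (empty)
pos 32: push '{'; stack = {
pos 33: '}' matches '{'; pop; stack = (empty)
pos 34: saw closer '}' but stack is empty → INVALID
Verdict: unmatched closer '}' at position 34 → no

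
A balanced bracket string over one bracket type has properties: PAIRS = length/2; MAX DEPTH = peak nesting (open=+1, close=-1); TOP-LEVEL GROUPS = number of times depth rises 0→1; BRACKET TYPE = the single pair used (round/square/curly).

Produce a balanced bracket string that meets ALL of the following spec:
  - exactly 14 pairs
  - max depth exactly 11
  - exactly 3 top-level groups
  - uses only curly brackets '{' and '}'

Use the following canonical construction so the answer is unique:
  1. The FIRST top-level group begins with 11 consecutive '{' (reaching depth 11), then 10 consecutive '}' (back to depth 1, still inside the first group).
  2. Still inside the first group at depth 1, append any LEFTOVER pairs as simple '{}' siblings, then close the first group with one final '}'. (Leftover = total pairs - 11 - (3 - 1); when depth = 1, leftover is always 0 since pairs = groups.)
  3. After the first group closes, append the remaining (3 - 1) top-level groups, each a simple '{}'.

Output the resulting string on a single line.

Spec: pairs=14 depth=11 groups=3
Leftover pairs = 14 - 11 - (3-1) = 1
First group: deep chain of depth 11 + 1 sibling pairs
Remaining 2 groups: simple '{}' each

Answer: {{{{{{{{{{{}}}}}}}}}}{}}{}{}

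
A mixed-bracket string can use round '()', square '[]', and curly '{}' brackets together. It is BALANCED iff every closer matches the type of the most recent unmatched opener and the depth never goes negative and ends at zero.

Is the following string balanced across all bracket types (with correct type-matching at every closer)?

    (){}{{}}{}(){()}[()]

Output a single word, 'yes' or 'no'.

Answer: yes

Derivation:
pos 0: push '('; stack = (
pos 1: ')' matches '('; pop; stack = (empty)
pos 2: push '{'; stack = {
pos 3: '}' matches '{'; pop; stack = (empty)
pos 4: push '{'; stack = {
pos 5: push '{'; stack = {{
pos 6: '}' matches '{'; pop; stack = {
pos 7: '}' matches '{'; pop; stack = (empty)
pos 8: push '{'; stack = {
pos 9: '}' matches '{'; pop; stack = (empty)
pos 10: push '('; stack = (
pos 11: ')' matches '('; pop; stack = (empty)
pos 12: push '{'; stack = {
pos 13: push '('; stack = {(
pos 14: ')' matches '('; pop; stack = {
pos 15: '}' matches '{'; pop; stack = (empty)
pos 16: push '['; stack = [
pos 17: push '('; stack = [(
pos 18: ')' matches '('; pop; stack = [
pos 19: ']' matches '['; pop; stack = (empty)
end: stack empty → VALID
Verdict: properly nested → yes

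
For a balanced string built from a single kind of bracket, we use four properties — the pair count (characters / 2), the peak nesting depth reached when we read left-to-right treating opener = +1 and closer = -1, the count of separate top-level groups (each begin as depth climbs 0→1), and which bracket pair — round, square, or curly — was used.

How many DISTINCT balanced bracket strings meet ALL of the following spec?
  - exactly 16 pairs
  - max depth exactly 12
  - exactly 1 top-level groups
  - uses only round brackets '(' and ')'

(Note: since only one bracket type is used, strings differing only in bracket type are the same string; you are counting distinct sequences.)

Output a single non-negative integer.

Answer: 16500

Derivation:
Spec: pairs=16 depth=12 groups=1
Count(depth <= 12) = 9691625
Count(depth <= 11) = 9675125
Count(depth == 12) = 9691625 - 9675125 = 16500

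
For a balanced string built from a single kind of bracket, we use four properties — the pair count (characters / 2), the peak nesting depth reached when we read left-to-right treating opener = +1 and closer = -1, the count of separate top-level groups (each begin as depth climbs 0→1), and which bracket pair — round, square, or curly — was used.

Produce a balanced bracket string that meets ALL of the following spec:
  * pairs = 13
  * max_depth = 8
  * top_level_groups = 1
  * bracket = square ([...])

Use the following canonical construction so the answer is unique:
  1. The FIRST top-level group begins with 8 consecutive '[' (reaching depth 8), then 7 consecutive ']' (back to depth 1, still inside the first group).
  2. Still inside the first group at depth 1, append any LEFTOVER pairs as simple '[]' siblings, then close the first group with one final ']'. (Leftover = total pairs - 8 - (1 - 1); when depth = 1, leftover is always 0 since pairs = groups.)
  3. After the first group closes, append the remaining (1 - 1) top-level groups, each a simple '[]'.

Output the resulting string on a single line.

Spec: pairs=13 depth=8 groups=1
Leftover pairs = 13 - 8 - (1-1) = 5
First group: deep chain of depth 8 + 5 sibling pairs
Remaining 0 groups: simple '[]' each

Answer: [[[[[[[[]]]]]]][][][][][]]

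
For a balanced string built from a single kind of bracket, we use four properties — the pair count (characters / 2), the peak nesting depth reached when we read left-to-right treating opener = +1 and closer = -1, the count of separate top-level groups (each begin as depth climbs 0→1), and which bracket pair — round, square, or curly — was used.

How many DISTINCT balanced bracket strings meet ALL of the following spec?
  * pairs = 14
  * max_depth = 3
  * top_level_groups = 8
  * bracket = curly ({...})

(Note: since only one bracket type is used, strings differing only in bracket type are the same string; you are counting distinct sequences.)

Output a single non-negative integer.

Answer: 8648

Derivation:
Spec: pairs=14 depth=3 groups=8
Count(depth <= 3) = 10364
Count(depth <= 2) = 1716
Count(depth == 3) = 10364 - 1716 = 8648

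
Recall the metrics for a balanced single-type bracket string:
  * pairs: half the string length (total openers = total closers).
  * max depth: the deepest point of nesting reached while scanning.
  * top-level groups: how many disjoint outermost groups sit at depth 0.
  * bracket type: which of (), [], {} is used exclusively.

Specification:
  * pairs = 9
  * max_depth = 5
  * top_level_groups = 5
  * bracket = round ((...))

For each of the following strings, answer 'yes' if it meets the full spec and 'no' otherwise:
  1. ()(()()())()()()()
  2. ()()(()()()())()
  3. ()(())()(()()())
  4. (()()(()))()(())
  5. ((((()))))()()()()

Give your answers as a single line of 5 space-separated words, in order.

Answer: no no no no yes

Derivation:
String 1 '()(()()())()()()()': depth seq [1 0 1 2 1 2 1 2 1 0 1 0 1 0 1 0 1 0]
  -> pairs=9 depth=2 groups=6 -> no
String 2 '()()(()()()())()': depth seq [1 0 1 0 1 2 1 2 1 2 1 2 1 0 1 0]
  -> pairs=8 depth=2 groups=4 -> no
String 3 '()(())()(()()())': depth seq [1 0 1 2 1 0 1 0 1 2 1 2 1 2 1 0]
  -> pairs=8 depth=2 groups=4 -> no
String 4 '(()()(()))()(())': depth seq [1 2 1 2 1 2 3 2 1 0 1 0 1 2 1 0]
  -> pairs=8 depth=3 groups=3 -> no
String 5 '((((()))))()()()()': depth seq [1 2 3 4 5 4 3 2 1 0 1 0 1 0 1 0 1 0]
  -> pairs=9 depth=5 groups=5 -> yes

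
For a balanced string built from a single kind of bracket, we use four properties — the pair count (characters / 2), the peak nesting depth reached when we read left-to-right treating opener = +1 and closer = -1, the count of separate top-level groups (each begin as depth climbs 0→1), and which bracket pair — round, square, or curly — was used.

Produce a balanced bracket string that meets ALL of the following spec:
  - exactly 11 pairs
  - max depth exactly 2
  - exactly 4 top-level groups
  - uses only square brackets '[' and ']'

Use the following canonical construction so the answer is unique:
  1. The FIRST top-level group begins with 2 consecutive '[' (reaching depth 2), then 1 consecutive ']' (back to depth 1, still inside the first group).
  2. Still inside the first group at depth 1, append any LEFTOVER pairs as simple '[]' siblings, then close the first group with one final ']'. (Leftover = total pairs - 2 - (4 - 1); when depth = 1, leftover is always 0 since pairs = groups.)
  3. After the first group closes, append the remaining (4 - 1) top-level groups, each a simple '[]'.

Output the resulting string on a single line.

Spec: pairs=11 depth=2 groups=4
Leftover pairs = 11 - 2 - (4-1) = 6
First group: deep chain of depth 2 + 6 sibling pairs
Remaining 3 groups: simple '[]' each

Answer: [[][][][][][][]][][][]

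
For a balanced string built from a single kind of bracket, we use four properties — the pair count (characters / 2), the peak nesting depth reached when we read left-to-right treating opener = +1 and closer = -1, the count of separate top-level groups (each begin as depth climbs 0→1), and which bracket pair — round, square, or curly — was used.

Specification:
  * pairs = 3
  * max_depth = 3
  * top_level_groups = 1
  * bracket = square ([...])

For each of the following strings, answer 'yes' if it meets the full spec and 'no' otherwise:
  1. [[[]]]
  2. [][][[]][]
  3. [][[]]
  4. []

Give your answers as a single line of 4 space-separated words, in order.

Answer: yes no no no

Derivation:
String 1 '[[[]]]': depth seq [1 2 3 2 1 0]
  -> pairs=3 depth=3 groups=1 -> yes
String 2 '[][][[]][]': depth seq [1 0 1 0 1 2 1 0 1 0]
  -> pairs=5 depth=2 groups=4 -> no
String 3 '[][[]]': depth seq [1 0 1 2 1 0]
  -> pairs=3 depth=2 groups=2 -> no
String 4 '[]': depth seq [1 0]
  -> pairs=1 depth=1 groups=1 -> no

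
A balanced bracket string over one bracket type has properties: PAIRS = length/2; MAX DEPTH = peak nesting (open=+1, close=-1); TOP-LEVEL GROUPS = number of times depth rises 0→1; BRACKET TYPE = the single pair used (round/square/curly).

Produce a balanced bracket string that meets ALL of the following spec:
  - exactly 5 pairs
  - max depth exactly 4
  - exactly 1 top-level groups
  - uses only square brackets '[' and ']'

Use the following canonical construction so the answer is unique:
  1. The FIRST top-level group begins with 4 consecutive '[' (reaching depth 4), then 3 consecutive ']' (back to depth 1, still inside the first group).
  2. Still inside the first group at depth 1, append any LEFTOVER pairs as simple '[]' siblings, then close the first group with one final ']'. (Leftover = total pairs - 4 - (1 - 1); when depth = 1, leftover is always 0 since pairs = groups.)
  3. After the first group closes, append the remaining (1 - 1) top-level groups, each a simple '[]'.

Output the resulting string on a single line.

Answer: [[[[]]][]]

Derivation:
Spec: pairs=5 depth=4 groups=1
Leftover pairs = 5 - 4 - (1-1) = 1
First group: deep chain of depth 4 + 1 sibling pairs
Remaining 0 groups: simple '[]' each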